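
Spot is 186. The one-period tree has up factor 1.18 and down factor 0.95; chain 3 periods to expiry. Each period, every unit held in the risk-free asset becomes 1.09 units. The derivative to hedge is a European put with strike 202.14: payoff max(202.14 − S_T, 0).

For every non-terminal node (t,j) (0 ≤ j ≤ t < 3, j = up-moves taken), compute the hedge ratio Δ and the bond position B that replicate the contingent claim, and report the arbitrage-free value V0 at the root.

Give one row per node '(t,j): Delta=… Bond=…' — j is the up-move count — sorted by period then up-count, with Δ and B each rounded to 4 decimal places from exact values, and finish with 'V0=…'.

(0,0): Delta=-0.1544 Bond=31.5610
(1,0): Delta=-0.3968 Bond=77.2451
(1,1): Delta=-0.0289 Bond=6.8591
(2,0): Delta=-1.0000 Bond=185.4495
(2,1): Delta=-0.0846 Bond=19.1064
(2,2): Delta=0.0000 Bond=0.0000
V0=2.8505

Under the risk-neutral measure, an up-move has probability p* = (R−d)/(u−d) = 0.6087 and values discount at R = 1.09.
Terminal values V(3,·): V(3,0)=42.6683, V(3,1)=4.0593, V(3,2)=0.0000, V(3,3)=0.0000
(2,0): S=167.8650. Δ = (V_up−V_dn)/(S_up−S_dn) = (4.0593−42.6683)/(198.0807−159.4717) = -1.0000. V = [p*·4.0593 + (1−p*)·42.6683]/1.09 = 17.5845. B = V − Δ·S = 185.4495.
(2,1): S=208.5060. Δ = (V_up−V_dn)/(S_up−S_dn) = (0.0000−4.0593)/(246.0371−198.0807) = -0.0846. V = [p*·0.0000 + (1−p*)·4.0593]/1.09 = 1.4573. B = V − Δ·S = 19.1064.
(2,2): S=258.9864. Δ = (V_up−V_dn)/(S_up−S_dn) = (0.0000−0.0000)/(305.6040−246.0371) = 0.0000. V = [p*·0.0000 + (1−p*)·0.0000]/1.09 = 0.0000. B = V − Δ·S = 0.0000.
(1,0): S=176.7000. Δ = (V_up−V_dn)/(S_up−S_dn) = (1.4573−17.5845)/(208.5060−167.8650) = -0.3968. V = [p*·1.4573 + (1−p*)·17.5845]/1.09 = 7.1266. B = V − Δ·S = 77.2451.
(1,1): S=219.4800. Δ = (V_up−V_dn)/(S_up−S_dn) = (0.0000−1.4573)/(258.9864−208.5060) = -0.0289. V = [p*·0.0000 + (1−p*)·1.4573]/1.09 = 0.5232. B = V − Δ·S = 6.8591.
(0,0): S=186.0000. Δ = (V_up−V_dn)/(S_up−S_dn) = (0.5232−7.1266)/(219.4800−176.7000) = -0.1544. V = [p*·0.5232 + (1−p*)·7.1266]/1.09 = 2.8505. B = V − Δ·S = 31.5610.
Self-financing check: at every node Δ·S+B equals the discounted successor values.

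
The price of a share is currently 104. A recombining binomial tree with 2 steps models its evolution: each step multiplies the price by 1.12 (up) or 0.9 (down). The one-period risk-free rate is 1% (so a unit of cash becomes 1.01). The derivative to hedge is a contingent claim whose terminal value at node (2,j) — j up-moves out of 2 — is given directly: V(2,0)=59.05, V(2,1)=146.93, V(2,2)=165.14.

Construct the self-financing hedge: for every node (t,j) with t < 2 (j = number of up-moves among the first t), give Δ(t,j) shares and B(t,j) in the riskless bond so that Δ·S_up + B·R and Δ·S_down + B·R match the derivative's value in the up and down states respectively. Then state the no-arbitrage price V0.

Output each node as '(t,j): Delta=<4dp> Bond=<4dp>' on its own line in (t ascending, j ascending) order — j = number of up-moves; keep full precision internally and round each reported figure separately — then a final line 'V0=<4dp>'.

No-arbitrage ⇒ martingale measure with p* = (R−d)/(u−d) = 0.5000.
Payoff layer (t=2): V(2,0)=59.0500, V(2,1)=146.9300, V(2,2)=165.1400
  t=1,j=0: stock 93.6000 → up 104.8320 (V=146.9300), down 84.2400 (V=59.0500). Price 101.9703; hedge Δ=4.2677, bond B=-297.4842.
  t=1,j=1: stock 116.4800 → up 130.4576 (V=165.1400), down 104.8320 (V=146.9300). Price 154.4901; hedge Δ=0.7106, bond B=71.7174.
  t=0,j=0: stock 104.0000 → up 116.4800 (V=154.4901), down 93.6000 (V=101.9703). Price 126.9606; hedge Δ=2.2954, bond B=-111.7658.
The time-0 hedge costs 126.9606, which is the no-arbitrage price.

(0,0): Delta=2.2954 Bond=-111.7658
(1,0): Delta=4.2677 Bond=-297.4842
(1,1): Delta=0.7106 Bond=71.7174
V0=126.9606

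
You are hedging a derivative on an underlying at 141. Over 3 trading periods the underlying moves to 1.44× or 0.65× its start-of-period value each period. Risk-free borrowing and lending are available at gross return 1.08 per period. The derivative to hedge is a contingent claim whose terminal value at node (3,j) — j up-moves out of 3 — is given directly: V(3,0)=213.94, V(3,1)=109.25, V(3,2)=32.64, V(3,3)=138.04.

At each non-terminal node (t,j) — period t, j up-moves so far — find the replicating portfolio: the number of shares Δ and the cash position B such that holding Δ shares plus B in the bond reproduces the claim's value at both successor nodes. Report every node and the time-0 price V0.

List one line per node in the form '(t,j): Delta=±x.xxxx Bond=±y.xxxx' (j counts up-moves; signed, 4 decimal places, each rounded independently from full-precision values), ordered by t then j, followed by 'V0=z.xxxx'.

(0,0): Delta=-0.2195 Bond=104.5927
(1,0): Delta=-1.1434 Bond=197.6326
(1,1): Delta=0.1296 Bond=42.0715
(2,0): Delta=-2.2245 Bond=277.8494
(2,1): Delta=-0.7348 Bond=159.5218
(2,2): Delta=0.4563 Bond=-50.0755
V0=73.6443

Under the risk-neutral measure, an up-move has probability p* = (R−d)/(u−d) = 0.5443 and values discount at R = 1.08.
Terminal payoffs: V(3,0)=213.9400, V(3,1)=109.2500, V(3,2)=32.6400, V(3,3)=138.0400
  t=2,j=0: stock 59.5725 → up 85.7844 (V=109.2500), down 38.7221 (V=213.9400). Price 145.3304; hedge Δ=-2.2245, bond B=277.8494.
  t=2,j=1: stock 131.9760 → up 190.0454 (V=32.6400), down 85.7844 (V=109.2500). Price 62.5471; hedge Δ=-0.7348, bond B=159.5218.
  t=2,j=2: stock 292.3776 → up 421.0237 (V=138.0400), down 190.0454 (V=32.6400). Price 83.3422; hedge Δ=0.4563, bond B=-50.0755.
  t=1,j=0: stock 91.6500 → up 131.9760 (V=62.5471), down 59.5725 (V=145.3304). Price 92.8437; hedge Δ=-1.1434, bond B=197.6326.
  t=1,j=1: stock 203.0400 → up 292.3776 (V=83.3422), down 131.9760 (V=62.5471). Price 68.3944; hedge Δ=0.1296, bond B=42.0715.
  t=0,j=0: stock 141.0000 → up 203.0400 (V=68.3944), down 91.6500 (V=92.8437). Price 73.6443; hedge Δ=-0.2195, bond B=104.5927.
Self-financing check: at every node Δ·S+B equals the discounted successor values.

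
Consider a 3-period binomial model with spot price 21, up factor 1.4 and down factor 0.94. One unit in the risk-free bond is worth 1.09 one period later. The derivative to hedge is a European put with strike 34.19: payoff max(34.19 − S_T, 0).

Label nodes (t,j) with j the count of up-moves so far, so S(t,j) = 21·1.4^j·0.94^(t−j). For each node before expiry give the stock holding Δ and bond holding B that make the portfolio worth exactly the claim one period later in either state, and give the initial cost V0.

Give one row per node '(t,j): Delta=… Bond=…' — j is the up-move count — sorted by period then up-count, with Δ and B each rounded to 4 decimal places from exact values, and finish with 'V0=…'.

(0,0): Delta=-0.6522 Bond=20.4726
(1,0): Delta=-0.8517 Bond=26.2530
(1,1): Delta=-0.3754 Bond=14.1768
(2,0): Delta=-1.0000 Bond=31.3670
(2,1): Delta=-0.6460 Bond=22.9298
(2,2): Delta=0.0000 Bond=0.0000
V0=6.7755

Under the risk-neutral measure, an up-move has probability p* = (R−d)/(u−d) = 0.3261 and values discount at R = 1.09.
At expiry t=3: V(3,0)=16.7477, V(3,1)=8.2122, V(3,2)=0.0000, V(3,3)=0.0000
(2,0): S=18.5556. Δ = (V_up−V_dn)/(S_up−S_dn) = (8.2122−16.7477)/(25.9778−17.4423) = -1.0000. V = [p*·8.2122 + (1−p*)·16.7477]/1.09 = 12.8114. B = V − Δ·S = 31.3670.
(2,1): S=27.6360. Δ = (V_up−V_dn)/(S_up−S_dn) = (0.0000−8.2122)/(38.6904−25.9778) = -0.6460. V = [p*·0.0000 + (1−p*)·8.2122]/1.09 = 5.0773. B = V − Δ·S = 22.9298.
(2,2): S=41.1600. Δ = (V_up−V_dn)/(S_up−S_dn) = (0.0000−0.0000)/(57.6240−38.6904) = 0.0000. V = [p*·0.0000 + (1−p*)·0.0000]/1.09 = 0.0000. B = V − Δ·S = 0.0000.
(1,0): S=19.7400. Δ = (V_up−V_dn)/(S_up−S_dn) = (5.0773−12.8114)/(27.6360−18.5556) = -0.8517. V = [p*·5.0773 + (1−p*)·12.8114]/1.09 = 9.4398. B = V − Δ·S = 26.2530.
(1,1): S=29.4000. Δ = (V_up−V_dn)/(S_up−S_dn) = (0.0000−5.0773)/(41.1600−27.6360) = -0.3754. V = [p*·0.0000 + (1−p*)·5.0773]/1.09 = 3.1392. B = V − Δ·S = 14.1768.
(0,0): S=21.0000. Δ = (V_up−V_dn)/(S_up−S_dn) = (3.1392−9.4398)/(29.4000−19.7400) = -0.6522. V = [p*·3.1392 + (1−p*)·9.4398]/1.09 = 6.7755. B = V − Δ·S = 20.4726.
Check: Δ(0,0)·S0 + B(0,0) = 6.7755 = V0.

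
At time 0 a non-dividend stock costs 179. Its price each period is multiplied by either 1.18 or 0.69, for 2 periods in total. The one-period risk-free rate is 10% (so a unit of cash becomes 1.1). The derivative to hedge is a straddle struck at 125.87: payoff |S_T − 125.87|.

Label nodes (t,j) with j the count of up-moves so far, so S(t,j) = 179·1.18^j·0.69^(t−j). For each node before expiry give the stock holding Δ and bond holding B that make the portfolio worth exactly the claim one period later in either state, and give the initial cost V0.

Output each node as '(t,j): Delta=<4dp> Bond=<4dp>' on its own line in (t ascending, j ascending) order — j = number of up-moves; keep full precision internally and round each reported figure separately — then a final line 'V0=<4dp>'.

No-arbitrage ⇒ martingale measure with p* = (R−d)/(u−d) = 0.8367.
Terminal values V(2,·): V(2,0)=40.6481, V(2,1)=19.8718, V(2,2)=123.3696
Node (1,0) S=123.5100: V=(p*·19.8718+(1−p*)·40.6481)/1.1=21.1490; Δ=(19.8718−40.6481)/(145.7418−85.2219)=-0.3433; B=V−Δ·S=63.5496
Node (1,1) S=211.2200: V=(p*·123.3696+(1−p*)·19.8718)/1.1=96.7927; Δ=(123.3696−19.8718)/(249.2396−145.7418)=1.0000; B=V−Δ·S=-114.4273
Node (0,0) S=179.0000: V=(p*·96.7927+(1−p*)·21.1490)/1.1=76.7661; Δ=(96.7927−21.1490)/(211.2200−123.5100)=0.8624; B=V−Δ·S=-77.6089
Each (Δ,B) replicates both successor values, so the strategy is self-financing and V0 is arbitrage-free.

(0,0): Delta=0.8624 Bond=-77.6089
(1,0): Delta=-0.3433 Bond=63.5496
(1,1): Delta=1.0000 Bond=-114.4273
V0=76.7661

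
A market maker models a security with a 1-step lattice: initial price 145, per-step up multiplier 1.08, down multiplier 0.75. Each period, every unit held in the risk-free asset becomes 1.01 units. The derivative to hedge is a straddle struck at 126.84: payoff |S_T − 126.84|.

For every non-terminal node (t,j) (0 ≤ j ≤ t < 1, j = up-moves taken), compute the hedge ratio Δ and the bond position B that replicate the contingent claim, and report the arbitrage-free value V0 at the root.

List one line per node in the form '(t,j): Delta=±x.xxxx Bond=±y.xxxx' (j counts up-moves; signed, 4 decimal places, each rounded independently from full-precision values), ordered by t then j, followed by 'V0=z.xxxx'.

The replicating-portfolio and risk-neutral prices coincide; use p* = (1.01−0.75)/(1.08−0.75) = 0.7879 for the latter.
Terminal values V(1,·): V(1,0)=18.0900, V(1,1)=29.7600
  t=0,j=0: stock 145.0000 → up 156.6000 (V=29.7600), down 108.7500 (V=18.0900). Price 27.0144; hedge Δ=0.2439, bond B=-8.3492.
Each (Δ,B) replicates both successor values, so the strategy is self-financing and V0 is arbitrage-free.

(0,0): Delta=0.2439 Bond=-8.3492
V0=27.0144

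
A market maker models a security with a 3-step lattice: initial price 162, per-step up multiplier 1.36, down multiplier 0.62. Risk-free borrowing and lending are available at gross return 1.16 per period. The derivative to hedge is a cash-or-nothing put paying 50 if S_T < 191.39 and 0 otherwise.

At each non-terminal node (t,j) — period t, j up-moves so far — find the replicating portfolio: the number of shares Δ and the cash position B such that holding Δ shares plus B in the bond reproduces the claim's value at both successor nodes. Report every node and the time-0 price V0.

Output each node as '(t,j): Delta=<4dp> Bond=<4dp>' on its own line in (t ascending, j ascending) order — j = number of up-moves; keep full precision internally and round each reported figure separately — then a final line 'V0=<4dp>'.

Risk-neutral probability p* = (R−d)/(u−d) = (1.16−0.62)/(1.36−0.62) = 0.7297.
At expiry t=3: V(3,0)=50.0000, V(3,1)=50.0000, V(3,2)=50.0000, V(3,3)=0.0000
Node (2,0) S=62.2728: V=(p*·50.0000+(1−p*)·50.0000)/1.16=43.1034; Δ=(50.0000−50.0000)/(84.6910−38.6091)=0.0000; B=V−Δ·S=43.1034
Node (2,1) S=136.5984: V=(p*·50.0000+(1−p*)·50.0000)/1.16=43.1034; Δ=(50.0000−50.0000)/(185.7738−84.6910)=0.0000; B=V−Δ·S=43.1034
Node (2,2) S=299.6352: V=(p*·0.0000+(1−p*)·50.0000)/1.16=11.6496; Δ=(0.0000−50.0000)/(407.5039−185.7738)=-0.2255; B=V−Δ·S=79.2171
Node (1,0) S=100.4400: V=(p*·43.1034+(1−p*)·43.1034)/1.16=37.1581; Δ=(43.1034−43.1034)/(136.5984−62.2728)=0.0000; B=V−Δ·S=37.1581
Node (1,1) S=220.3200: V=(p*·11.6496+(1−p*)·43.1034)/1.16=17.3712; Δ=(11.6496−43.1034)/(299.6352−136.5984)=-0.1929; B=V−Δ·S=59.8765
Node (0,0) S=162.0000: V=(p*·17.3712+(1−p*)·37.1581)/1.16=19.5854; Δ=(17.3712−37.1581)/(220.3200−100.4400)=-0.1651; B=V−Δ·S=46.3245
Self-financing check: at every node Δ·S+B equals the discounted successor values.

(0,0): Delta=-0.1651 Bond=46.3245
(1,0): Delta=0.0000 Bond=37.1581
(1,1): Delta=-0.1929 Bond=59.8765
(2,0): Delta=0.0000 Bond=43.1034
(2,1): Delta=0.0000 Bond=43.1034
(2,2): Delta=-0.2255 Bond=79.2171
V0=19.5854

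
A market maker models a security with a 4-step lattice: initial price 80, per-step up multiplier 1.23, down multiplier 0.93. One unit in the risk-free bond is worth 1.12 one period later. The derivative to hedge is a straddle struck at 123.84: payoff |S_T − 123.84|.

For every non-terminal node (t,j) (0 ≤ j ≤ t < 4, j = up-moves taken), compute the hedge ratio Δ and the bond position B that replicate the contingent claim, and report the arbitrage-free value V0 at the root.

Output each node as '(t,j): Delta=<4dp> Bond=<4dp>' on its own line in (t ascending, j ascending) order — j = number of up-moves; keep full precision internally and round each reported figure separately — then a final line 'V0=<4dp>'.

(0,0): Delta=0.0553 Bond=13.3188
(1,0): Delta=-0.5814 Bond=62.2881
(1,1): Delta=0.3340 Bond=-12.5083
(2,0): Delta=-1.0000 Bond=98.7245
(2,1): Delta=-0.3982 Bond=52.9953
(2,2): Delta=0.6545 Bond=-52.8013
(3,0): Delta=-1.0000 Bond=110.5714
(3,1): Delta=-1.0000 Bond=110.5714
(3,2): Delta=-0.1348 Bond=29.7029
(3,3): Delta=1.0000 Bond=-110.5714
V0=17.7411

No-arbitrage ⇒ martingale measure with p* = (R−d)/(u−d) = 0.6333.
At expiry t=4: V(4,0)=63.9958, V(4,1)=44.6913, V(4,2)=19.1594, V(4,3)=14.6085, V(4,4)=59.2693
(3,0): S=64.3486. Δ = (V_up−V_dn)/(S_up−S_dn) = (44.6913−63.9958)/(79.1487−59.8442) = -1.0000. V = [p*·44.6913 + (1−p*)·63.9958]/1.12 = 46.2229. B = V − Δ·S = 110.5714.
(3,1): S=85.1062. Δ = (V_up−V_dn)/(S_up−S_dn) = (19.1594−44.6913)/(104.6806−79.1487) = -1.0000. V = [p*·19.1594 + (1−p*)·44.6913]/1.12 = 25.4653. B = V − Δ·S = 110.5714.
(3,2): S=112.5598. Δ = (V_up−V_dn)/(S_up−S_dn) = (14.6085−19.1594)/(138.4485−104.6806) = -0.1348. V = [p*·14.6085 + (1−p*)·19.1594]/1.12 = 14.5332. B = V − Δ·S = 29.7029.
(3,3): S=148.8694. Δ = (V_up−V_dn)/(S_up−S_dn) = (59.2693−14.6085)/(183.1093−138.4485) = 1.0000. V = [p*·59.2693 + (1−p*)·14.6085]/1.12 = 38.2979. B = V − Δ·S = -110.5714.
(2,0): S=69.1920. Δ = (V_up−V_dn)/(S_up−S_dn) = (25.4653−46.2229)/(85.1062−64.3486) = -1.0000. V = [p*·25.4653 + (1−p*)·46.2229]/1.12 = 29.5325. B = V − Δ·S = 98.7245.
(2,1): S=91.5120. Δ = (V_up−V_dn)/(S_up−S_dn) = (14.5332−25.4653)/(112.5598−85.1062) = -0.3982. V = [p*·14.5332 + (1−p*)·25.4653]/1.12 = 16.5550. B = V − Δ·S = 52.9953.
(2,2): S=121.0320. Δ = (V_up−V_dn)/(S_up−S_dn) = (38.2979−14.5332)/(148.8694−112.5598) = 0.6545. V = [p*·38.2979 + (1−p*)·14.5332]/1.12 = 26.4145. B = V − Δ·S = -52.8013.
(1,0): S=74.4000. Δ = (V_up−V_dn)/(S_up−S_dn) = (16.5550−29.5325)/(91.5120−69.1920) = -0.5814. V = [p*·16.5550 + (1−p*)·29.5325]/1.12 = 19.0298. B = V − Δ·S = 62.2881.
(1,1): S=98.4000. Δ = (V_up−V_dn)/(S_up−S_dn) = (26.4145−16.5550)/(121.0320−91.5120) = 0.3340. V = [p*·26.4145 + (1−p*)·16.5550]/1.12 = 20.3565. B = V − Δ·S = -12.5083.
(0,0): S=80.0000. Δ = (V_up−V_dn)/(S_up−S_dn) = (20.3565−19.0298)/(98.4000−74.4000) = 0.0553. V = [p*·20.3565 + (1−p*)·19.0298]/1.12 = 17.7411. B = V − Δ·S = 13.3188.
Each (Δ,B) replicates both successor values, so the strategy is self-financing and V0 is arbitrage-free.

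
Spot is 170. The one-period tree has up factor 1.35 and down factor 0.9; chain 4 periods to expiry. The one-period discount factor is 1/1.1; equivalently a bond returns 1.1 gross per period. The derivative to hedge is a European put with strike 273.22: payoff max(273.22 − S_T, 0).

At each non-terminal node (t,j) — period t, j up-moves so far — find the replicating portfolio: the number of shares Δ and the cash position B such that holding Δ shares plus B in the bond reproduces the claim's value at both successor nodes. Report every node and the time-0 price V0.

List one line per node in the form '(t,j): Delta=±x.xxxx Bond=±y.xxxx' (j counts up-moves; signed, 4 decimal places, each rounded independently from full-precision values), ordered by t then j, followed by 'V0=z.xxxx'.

No-arbitrage ⇒ martingale measure with p* = (R−d)/(u−d) = 0.4444.
At expiry t=4: V(4,0)=161.6830, V(4,1)=105.9145, V(4,2)=22.2617, V(4,3)=0.0000, V(4,4)=0.0000
Node (3,0) S=123.9300: V=(p*·105.9145+(1−p*)·161.6830)/1.1=124.4518; Δ=(105.9145−161.6830)/(167.3055−111.5370)=-1.0000; B=V−Δ·S=248.3818
Node (3,1) S=185.8950: V=(p*·22.2617+(1−p*)·105.9145)/1.1=62.4868; Δ=(22.2617−105.9145)/(250.9583−167.3055)=-1.0000; B=V−Δ·S=248.3818
Node (3,2) S=278.8425: V=(p*·0.0000+(1−p*)·22.2617)/1.1=11.2433; Δ=(0.0000−22.2617)/(376.4374−250.9583)=-0.1774; B=V−Δ·S=60.7139
Node (3,3) S=418.2638: V=(p*·0.0000+(1−p*)·0.0000)/1.1=0.0000; Δ=(0.0000−0.0000)/(564.6561−376.4374)=0.0000; B=V−Δ·S=0.0000
Node (2,0) S=137.7000: V=(p*·62.4868+(1−p*)·124.4518)/1.1=88.1017; Δ=(62.4868−124.4518)/(185.8950−123.9300)=-1.0000; B=V−Δ·S=225.8017
Node (2,1) S=206.5500: V=(p*·11.2433+(1−p*)·62.4868)/1.1=36.1017; Δ=(11.2433−62.4868)/(278.8425−185.8950)=-0.5513; B=V−Δ·S=149.9762
Node (2,2) S=309.8250: V=(p*·0.0000+(1−p*)·11.2433)/1.1=5.6784; Δ=(0.0000−11.2433)/(418.2638−278.8425)=-0.0806; B=V−Δ·S=30.6636
Node (1,0) S=153.0000: V=(p*·36.1017+(1−p*)·88.1017)/1.1=59.0823; Δ=(36.1017−88.1017)/(206.5500−137.7000)=-0.7553; B=V−Δ·S=174.6377
Node (1,1) S=229.5000: V=(p*·5.6784+(1−p*)·36.1017)/1.1=20.5275; Δ=(5.6784−36.1017)/(309.8250−206.5500)=-0.2946; B=V−Δ·S=88.1349
Node (0,0) S=170.0000: V=(p*·20.5275+(1−p*)·59.0823)/1.1=38.1335; Δ=(20.5275−59.0823)/(229.5000−153.0000)=-0.5040; B=V−Δ·S=123.8109
Check: Δ(0,0)·S0 + B(0,0) = 38.1335 = V0.

(0,0): Delta=-0.5040 Bond=123.8109
(1,0): Delta=-0.7553 Bond=174.6377
(1,1): Delta=-0.2946 Bond=88.1349
(2,0): Delta=-1.0000 Bond=225.8017
(2,1): Delta=-0.5513 Bond=149.9762
(2,2): Delta=-0.0806 Bond=30.6636
(3,0): Delta=-1.0000 Bond=248.3818
(3,1): Delta=-1.0000 Bond=248.3818
(3,2): Delta=-0.1774 Bond=60.7139
(3,3): Delta=0.0000 Bond=0.0000
V0=38.1335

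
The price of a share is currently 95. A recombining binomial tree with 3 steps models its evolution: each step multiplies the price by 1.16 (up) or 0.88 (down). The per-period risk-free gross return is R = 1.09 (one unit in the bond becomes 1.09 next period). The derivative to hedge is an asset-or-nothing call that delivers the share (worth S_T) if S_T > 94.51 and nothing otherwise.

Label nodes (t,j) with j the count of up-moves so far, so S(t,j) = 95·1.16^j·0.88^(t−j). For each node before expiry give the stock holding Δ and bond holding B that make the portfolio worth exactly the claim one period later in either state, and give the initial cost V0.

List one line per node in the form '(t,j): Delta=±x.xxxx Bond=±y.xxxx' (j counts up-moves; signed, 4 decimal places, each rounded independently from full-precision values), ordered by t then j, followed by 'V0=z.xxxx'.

Under the risk-neutral measure, an up-move has probability p* = (R−d)/(u−d) = 0.7500 and values discount at R = 1.09.
Terminal values V(3,·): V(3,0)=0.0000, V(3,1)=0.0000, V(3,2)=112.4922, V(3,3)=148.2851
  t=2,j=0: stock 73.5680 → up 85.3389 (V=0.0000), down 64.7398 (V=0.0000). Price 0.0000; hedge Δ=0.0000, bond B=0.0000.
  t=2,j=1: stock 96.9760 → up 112.4922 (V=112.4922), down 85.3389 (V=0.0000). Price 77.4029; hedge Δ=4.1429, bond B=-324.3549.
  t=2,j=2: stock 127.8320 → up 148.2851 (V=148.2851), down 112.4922 (V=112.4922). Price 127.8320; hedge Δ=1.0000, bond B=0.0000.
  t=1,j=0: stock 83.6000 → up 96.9760 (V=77.4029), down 73.5680 (V=0.0000). Price 53.2589; hedge Δ=3.3067, bond B=-223.1799.
  t=1,j=1: stock 110.2000 → up 127.8320 (V=127.8320), down 96.9760 (V=77.4029). Price 105.7107; hedge Δ=1.6343, bond B=-74.3933.
  t=0,j=0: stock 95.0000 → up 110.2000 (V=105.7107), down 83.6000 (V=53.2589). Price 84.9521; hedge Δ=1.9719, bond B=-102.3761.
Self-financing check: at every node Δ·S+B equals the discounted successor values.

(0,0): Delta=1.9719 Bond=-102.3761
(1,0): Delta=3.3067 Bond=-223.1799
(1,1): Delta=1.6343 Bond=-74.3933
(2,0): Delta=0.0000 Bond=0.0000
(2,1): Delta=4.1429 Bond=-324.3549
(2,2): Delta=1.0000 Bond=0.0000
V0=84.9521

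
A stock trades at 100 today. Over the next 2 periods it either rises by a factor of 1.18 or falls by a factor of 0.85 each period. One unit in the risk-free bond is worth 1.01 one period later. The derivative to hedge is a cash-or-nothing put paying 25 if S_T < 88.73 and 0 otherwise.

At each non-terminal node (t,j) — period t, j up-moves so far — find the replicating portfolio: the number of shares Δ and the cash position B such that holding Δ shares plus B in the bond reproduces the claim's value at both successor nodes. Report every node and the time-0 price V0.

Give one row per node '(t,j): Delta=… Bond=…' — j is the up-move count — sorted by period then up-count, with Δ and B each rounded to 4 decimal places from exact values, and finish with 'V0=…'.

Since d<R<u, set p* = (R−d)/(u−d) = 0.4848; price each node as the discounted p*-expectation of its children.
Terminal values V(2,·): V(2,0)=25.0000, V(2,1)=0.0000, V(2,2)=0.0000
(1,0): S=85.0000. Δ = (V_up−V_dn)/(S_up−S_dn) = (0.0000−25.0000)/(100.3000−72.2500) = -0.8913. V = [p*·0.0000 + (1−p*)·25.0000]/1.01 = 12.7513. B = V − Δ·S = 88.5089.
(1,1): S=118.0000. Δ = (V_up−V_dn)/(S_up−S_dn) = (0.0000−0.0000)/(139.2400−100.3000) = 0.0000. V = [p*·0.0000 + (1−p*)·0.0000]/1.01 = 0.0000. B = V − Δ·S = 0.0000.
(0,0): S=100.0000. Δ = (V_up−V_dn)/(S_up−S_dn) = (0.0000−12.7513)/(118.0000−85.0000) = -0.3864. V = [p*·0.0000 + (1−p*)·12.7513]/1.01 = 6.5038. B = V − Δ·S = 45.1440.
Check: Δ(0,0)·S0 + B(0,0) = 6.5038 = V0.

(0,0): Delta=-0.3864 Bond=45.1440
(1,0): Delta=-0.8913 Bond=88.5089
(1,1): Delta=0.0000 Bond=0.0000
V0=6.5038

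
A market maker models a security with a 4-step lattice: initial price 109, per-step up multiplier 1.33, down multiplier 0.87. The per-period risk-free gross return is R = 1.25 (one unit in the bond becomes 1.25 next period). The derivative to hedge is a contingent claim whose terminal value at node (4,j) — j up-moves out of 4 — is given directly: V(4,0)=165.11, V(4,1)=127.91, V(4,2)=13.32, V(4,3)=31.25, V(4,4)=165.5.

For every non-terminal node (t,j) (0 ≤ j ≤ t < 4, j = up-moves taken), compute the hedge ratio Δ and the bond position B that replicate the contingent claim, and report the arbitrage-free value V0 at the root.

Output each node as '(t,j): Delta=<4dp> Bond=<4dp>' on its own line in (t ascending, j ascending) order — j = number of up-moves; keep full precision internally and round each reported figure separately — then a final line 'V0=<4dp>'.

The replicating-portfolio and risk-neutral prices coincide; use p* = (1.25−0.87)/(1.33−0.87) = 0.8261 for the latter.
Payoff layer (t=4): V(4,0)=165.1100, V(4,1)=127.9100, V(4,2)=13.3200, V(4,3)=31.2500, V(4,4)=165.5000
  t=3,j=0: stock 71.7768 → up 95.4632 (V=127.9100), down 62.4458 (V=165.1100). Price 107.5037; hedge Δ=-1.1267, bond B=188.3732.
  t=3,j=1: stock 109.7278 → up 145.9380 (V=13.3200), down 95.4632 (V=127.9100). Price 26.5990; hedge Δ=-2.2702, bond B=275.7077.
  t=3,j=2: stock 167.7448 → up 223.1006 (V=31.2500), down 145.9380 (V=13.3200). Price 22.5054; hedge Δ=0.2324, bond B=-16.4729.
  t=3,j=3: stock 256.4374 → up 341.0618 (V=165.5000), down 223.1006 (V=31.2500). Price 113.7217; hedge Δ=1.1381, bond B=-178.1261.
  t=2,j=0: stock 82.5021 → up 109.7278 (V=26.5990), down 71.7768 (V=107.5037). Price 32.5355; hedge Δ=-2.1318, bond B=208.4152.
  t=2,j=1: stock 126.1239 → up 167.7448 (V=22.5054), down 109.7278 (V=26.5990). Price 18.5739; hedge Δ=-0.0706, bond B=27.4729.
  t=2,j=2: stock 192.8101 → up 256.4374 (V=113.7217), down 167.7448 (V=22.5054). Price 78.2864; hedge Δ=1.0285, bond B=-120.0100.
  t=1,j=0: stock 94.8300 → up 126.1239 (V=18.5739), down 82.5021 (V=32.5355). Price 16.8016; hedge Δ=-0.3201, bond B=47.1529.
  t=1,j=1: stock 144.9700 → up 192.8101 (V=78.2864), down 126.1239 (V=18.5739). Price 54.3213; hedge Δ=0.8954, bond B=-75.4886.
  t=0,j=0: stock 109.0000 → up 144.9700 (V=54.3213), down 94.8300 (V=16.8016). Price 38.2369; hedge Δ=0.7483, bond B=-43.3277.
Each (Δ,B) replicates both successor values, so the strategy is self-financing and V0 is arbitrage-free.

(0,0): Delta=0.7483 Bond=-43.3277
(1,0): Delta=-0.3201 Bond=47.1529
(1,1): Delta=0.8954 Bond=-75.4886
(2,0): Delta=-2.1318 Bond=208.4152
(2,1): Delta=-0.0706 Bond=27.4729
(2,2): Delta=1.0285 Bond=-120.0100
(3,0): Delta=-1.1267 Bond=188.3732
(3,1): Delta=-2.2702 Bond=275.7077
(3,2): Delta=0.2324 Bond=-16.4729
(3,3): Delta=1.1381 Bond=-178.1261
V0=38.2369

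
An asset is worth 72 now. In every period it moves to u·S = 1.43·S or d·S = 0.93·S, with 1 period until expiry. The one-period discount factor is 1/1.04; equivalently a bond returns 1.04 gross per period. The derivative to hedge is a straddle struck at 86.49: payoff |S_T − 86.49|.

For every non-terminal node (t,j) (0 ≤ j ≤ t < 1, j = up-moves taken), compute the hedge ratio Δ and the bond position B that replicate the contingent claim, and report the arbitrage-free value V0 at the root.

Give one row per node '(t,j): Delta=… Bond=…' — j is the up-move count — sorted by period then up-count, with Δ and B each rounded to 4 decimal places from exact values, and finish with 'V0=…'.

Since d<R<u, set p* = (R−d)/(u−d) = 0.2200; price each node as the discounted p*-expectation of its children.
Terminal payoffs: V(1,0)=19.5300, V(1,1)=16.4700
  t=0,j=0: stock 72.0000 → up 102.9600 (V=16.4700), down 66.9600 (V=19.5300). Price 18.1315; hedge Δ=-0.0850, bond B=24.2515.
Each (Δ,B) replicates both successor values, so the strategy is self-financing and V0 is arbitrage-free.

(0,0): Delta=-0.0850 Bond=24.2515
V0=18.1315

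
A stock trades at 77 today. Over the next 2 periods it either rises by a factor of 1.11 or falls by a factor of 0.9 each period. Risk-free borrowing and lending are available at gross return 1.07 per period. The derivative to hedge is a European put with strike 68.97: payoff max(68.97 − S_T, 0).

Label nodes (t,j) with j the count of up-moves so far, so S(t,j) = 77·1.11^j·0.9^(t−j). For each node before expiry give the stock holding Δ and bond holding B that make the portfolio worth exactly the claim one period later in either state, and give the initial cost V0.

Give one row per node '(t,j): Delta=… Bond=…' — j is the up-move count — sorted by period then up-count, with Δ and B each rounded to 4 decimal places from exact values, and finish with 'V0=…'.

(0,0): Delta=-0.0727 Bond=5.8039
(1,0): Delta=-0.4535 Bond=32.6035
(1,1): Delta=0.0000 Bond=0.0000
V0=0.2091

Risk-neutral probability p* = (R−d)/(u−d) = (1.07−0.9)/(1.11−0.9) = 0.8095.
Payoff layer (t=2): V(2,0)=6.6000, V(2,1)=0.0000, V(2,2)=0.0000
  t=1,j=0: stock 69.3000 → up 76.9230 (V=0.0000), down 62.3700 (V=6.6000). Price 1.1749; hedge Δ=-0.4535, bond B=32.6035.
  t=1,j=1: stock 85.4700 → up 94.8717 (V=0.0000), down 76.9230 (V=0.0000). Price 0.0000; hedge Δ=0.0000, bond B=0.0000.
  t=0,j=0: stock 77.0000 → up 85.4700 (V=0.0000), down 69.3000 (V=1.1749). Price 0.2091; hedge Δ=-0.0727, bond B=5.8039.
Check: Δ(0,0)·S0 + B(0,0) = 0.2091 = V0.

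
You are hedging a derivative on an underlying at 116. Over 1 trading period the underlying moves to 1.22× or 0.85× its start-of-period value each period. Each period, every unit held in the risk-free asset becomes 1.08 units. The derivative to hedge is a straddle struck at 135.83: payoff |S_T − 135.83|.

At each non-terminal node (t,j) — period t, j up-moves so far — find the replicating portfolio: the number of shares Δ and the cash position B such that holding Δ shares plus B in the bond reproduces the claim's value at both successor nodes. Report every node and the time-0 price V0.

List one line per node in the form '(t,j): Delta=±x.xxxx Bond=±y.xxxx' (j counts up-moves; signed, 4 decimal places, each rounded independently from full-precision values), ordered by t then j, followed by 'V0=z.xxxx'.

Risk-neutral probability p* = (R−d)/(u−d) = (1.08−0.85)/(1.22−0.85) = 0.6216.
Terminal values V(1,·): V(1,0)=37.2300, V(1,1)=5.6900
(0,0): S=116.0000. Δ = (V_up−V_dn)/(S_up−S_dn) = (5.6900−37.2300)/(141.5200−98.6000) = -0.7349. V = [p*·5.6900 + (1−p*)·37.2300]/1.08 = 16.3186. B = V − Δ·S = 101.5618.
Root portfolio cost Δ·116+B reproduces V0=16.3186.

(0,0): Delta=-0.7349 Bond=101.5618
V0=16.3186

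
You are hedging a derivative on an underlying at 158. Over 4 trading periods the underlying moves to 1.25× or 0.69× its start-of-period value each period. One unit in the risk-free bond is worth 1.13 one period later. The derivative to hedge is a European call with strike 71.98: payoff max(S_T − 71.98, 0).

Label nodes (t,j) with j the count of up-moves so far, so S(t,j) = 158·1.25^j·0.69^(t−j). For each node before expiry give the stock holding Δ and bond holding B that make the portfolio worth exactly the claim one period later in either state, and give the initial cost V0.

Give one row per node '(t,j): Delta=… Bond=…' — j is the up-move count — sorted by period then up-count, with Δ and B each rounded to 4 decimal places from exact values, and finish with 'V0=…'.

Risk-neutral probability p* = (R−d)/(u−d) = (1.13−0.69)/(1.25−0.69) = 0.7857.
Terminal values V(4,·): V(4,0)=0.0000, V(4,1)=0.0000, V(4,2)=45.5572, V(4,3)=140.9497, V(4,4)=313.7622
(3,0): S=51.9044. Δ = (V_up−V_dn)/(S_up−S_dn) = (0.0000−0.0000)/(64.8805−35.8141) = 0.0000. V = [p*·0.0000 + (1−p*)·0.0000]/1.13 = 0.0000. B = V − Δ·S = 0.0000.
(3,1): S=94.0297. Δ = (V_up−V_dn)/(S_up−S_dn) = (45.5572−0.0000)/(117.5372−64.8805) = 0.8652. V = [p*·45.5572 + (1−p*)·0.0000]/1.13 = 31.6769. B = V − Δ·S = -49.6752.
(3,2): S=170.3438. Δ = (V_up−V_dn)/(S_up−S_dn) = (140.9497−45.5572)/(212.9297−117.5372) = 1.0000. V = [p*·140.9497 + (1−p*)·45.5572]/1.13 = 106.6446. B = V − Δ·S = -63.6991.
(3,3): S=308.5938. Δ = (V_up−V_dn)/(S_up−S_dn) = (313.7622−140.9497)/(385.7422−212.9297) = 1.0000. V = [p*·313.7622 + (1−p*)·140.9497]/1.13 = 244.8946. B = V − Δ·S = -63.6991.
(2,0): S=75.2238. Δ = (V_up−V_dn)/(S_up−S_dn) = (31.6769−0.0000)/(94.0297−51.9044) = 0.7520. V = [p*·31.6769 + (1−p*)·0.0000]/1.13 = 22.0257. B = V − Δ·S = -34.5403.
(2,1): S=136.2750. Δ = (V_up−V_dn)/(S_up−S_dn) = (106.6446−31.6769)/(170.3437−94.0297) = 0.9824. V = [p*·106.6446 + (1−p*)·31.6769]/1.13 = 80.1594. B = V − Δ·S = -53.7115.
(2,2): S=246.8750. Δ = (V_up−V_dn)/(S_up−S_dn) = (244.8946−106.6446)/(308.5938−170.3438) = 1.0000. V = [p*·244.8946 + (1−p*)·106.6446]/1.13 = 190.5041. B = V − Δ·S = -56.3709.
(1,0): S=109.0200. Δ = (V_up−V_dn)/(S_up−S_dn) = (80.1594−22.0257)/(136.2750−75.2238) = 0.9522. V = [p*·80.1594 + (1−p*)·22.0257]/1.13 = 59.9134. B = V − Δ·S = -43.8968.
(1,1): S=197.5000. Δ = (V_up−V_dn)/(S_up−S_dn) = (190.5041−80.1594)/(246.8750−136.2750) = 0.9977. V = [p*·190.5041 + (1−p*)·80.1594]/1.13 = 147.6627. B = V − Δ·S = -49.3814.
(0,0): S=158.0000. Δ = (V_up−V_dn)/(S_up−S_dn) = (147.6627−59.9134)/(197.5000−109.0200) = 0.9917. V = [p*·147.6627 + (1−p*)·59.9134]/1.13 = 114.0347. B = V − Δ·S = -42.6603.
Check: Δ(0,0)·S0 + B(0,0) = 114.0347 = V0.

(0,0): Delta=0.9917 Bond=-42.6603
(1,0): Delta=0.9522 Bond=-43.8968
(1,1): Delta=0.9977 Bond=-49.3814
(2,0): Delta=0.7520 Bond=-34.5403
(2,1): Delta=0.9824 Bond=-53.7115
(2,2): Delta=1.0000 Bond=-56.3709
(3,0): Delta=0.0000 Bond=0.0000
(3,1): Delta=0.8652 Bond=-49.6752
(3,2): Delta=1.0000 Bond=-63.6991
(3,3): Delta=1.0000 Bond=-63.6991
V0=114.0347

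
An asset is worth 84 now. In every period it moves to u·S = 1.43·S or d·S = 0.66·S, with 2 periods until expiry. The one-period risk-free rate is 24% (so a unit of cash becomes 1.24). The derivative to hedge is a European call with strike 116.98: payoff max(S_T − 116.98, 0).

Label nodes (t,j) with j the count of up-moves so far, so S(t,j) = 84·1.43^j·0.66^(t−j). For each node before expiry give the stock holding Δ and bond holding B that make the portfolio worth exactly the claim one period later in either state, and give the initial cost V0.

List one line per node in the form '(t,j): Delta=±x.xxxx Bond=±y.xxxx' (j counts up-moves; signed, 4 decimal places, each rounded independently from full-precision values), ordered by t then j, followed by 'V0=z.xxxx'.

(0,0): Delta=0.5146 Bond=-23.0071
(1,0): Delta=0.0000 Bond=0.0000
(1,1): Delta=0.5924 Bond=-37.8744
V0=20.2183

No-arbitrage ⇒ martingale measure with p* = (R−d)/(u−d) = 0.7532.
At expiry t=2: V(2,0)=0.0000, V(2,1)=0.0000, V(2,2)=54.7916
(1,0): S=55.4400. Δ = (V_up−V_dn)/(S_up−S_dn) = (0.0000−0.0000)/(79.2792−36.5904) = 0.0000. V = [p*·0.0000 + (1−p*)·0.0000]/1.24 = 0.0000. B = V − Δ·S = 0.0000.
(1,1): S=120.1200. Δ = (V_up−V_dn)/(S_up−S_dn) = (54.7916−0.0000)/(171.7716−79.2792) = 0.5924. V = [p*·54.7916 + (1−p*)·0.0000]/1.24 = 33.2835. B = V − Δ·S = -37.8744.
(0,0): S=84.0000. Δ = (V_up−V_dn)/(S_up−S_dn) = (33.2835−0.0000)/(120.1200−55.4400) = 0.5146. V = [p*·33.2835 + (1−p*)·0.0000]/1.24 = 20.2183. B = V − Δ·S = -23.0071.
Self-financing check: at every node Δ·S+B equals the discounted successor values.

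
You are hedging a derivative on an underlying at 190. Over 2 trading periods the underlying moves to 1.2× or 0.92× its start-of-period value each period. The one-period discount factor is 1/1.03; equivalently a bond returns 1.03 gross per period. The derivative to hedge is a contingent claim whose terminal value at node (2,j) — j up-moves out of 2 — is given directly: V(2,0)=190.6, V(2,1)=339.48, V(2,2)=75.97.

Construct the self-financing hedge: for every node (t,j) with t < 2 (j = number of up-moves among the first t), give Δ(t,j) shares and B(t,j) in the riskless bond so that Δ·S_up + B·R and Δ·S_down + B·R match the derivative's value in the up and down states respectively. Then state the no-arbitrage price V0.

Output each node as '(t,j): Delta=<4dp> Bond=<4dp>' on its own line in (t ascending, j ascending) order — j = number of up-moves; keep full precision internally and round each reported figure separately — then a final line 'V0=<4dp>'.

(0,0): Delta=-0.2396 Bond=275.4559
(1,0): Delta=3.0418 Bond=-289.8807
(1,1): Delta=-4.1277 Bond=1170.1928
V0=229.9276

Risk-neutral probability p* = (R−d)/(u−d) = (1.03−0.92)/(1.2−0.92) = 0.3929.
Terminal payoffs: V(2,0)=190.6000, V(2,1)=339.4800, V(2,2)=75.9700
  t=1,j=0: stock 174.8000 → up 209.7600 (V=339.4800), down 160.8160 (V=190.6000). Price 241.8336; hedge Δ=3.0418, bond B=-289.8807.
  t=1,j=1: stock 228.0000 → up 273.6000 (V=75.9700), down 209.7600 (V=339.4800). Price 229.0856; hedge Δ=-4.1277, bond B=1170.1928.
  t=0,j=0: stock 190.0000 → up 228.0000 (V=229.0856), down 174.8000 (V=241.8336). Price 229.9276; hedge Δ=-0.2396, bond B=275.4559.
The time-0 hedge costs 229.9276, which is the no-arbitrage price.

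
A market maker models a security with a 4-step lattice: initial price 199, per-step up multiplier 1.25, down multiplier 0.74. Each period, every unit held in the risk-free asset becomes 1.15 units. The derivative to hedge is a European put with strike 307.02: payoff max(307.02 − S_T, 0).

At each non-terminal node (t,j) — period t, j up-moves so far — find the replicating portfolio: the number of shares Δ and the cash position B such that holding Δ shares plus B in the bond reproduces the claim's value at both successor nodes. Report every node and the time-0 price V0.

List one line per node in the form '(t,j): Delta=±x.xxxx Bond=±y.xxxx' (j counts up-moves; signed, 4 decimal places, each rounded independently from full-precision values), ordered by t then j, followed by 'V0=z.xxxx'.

Since d<R<u, set p* = (R−d)/(u−d) = 0.8039; price each node as the discounted p*-expectation of its children.
Terminal values V(4,·): V(4,0)=247.3467, V(4,1)=206.2205, V(4,2)=136.7506, V(4,3)=19.4028, V(4,4)=0.0000
(3,0): S=80.6396. Δ = (V_up−V_dn)/(S_up−S_dn) = (206.2205−247.3467)/(100.7995−59.6733) = -1.0000. V = [p*·206.2205 + (1−p*)·247.3467]/1.15 = 186.3343. B = V − Δ·S = 266.9739.
(3,1): S=136.2155. Δ = (V_up−V_dn)/(S_up−S_dn) = (136.7506−206.2205)/(170.2694−100.7995) = -1.0000. V = [p*·136.7506 + (1−p*)·206.2205]/1.15 = 130.7584. B = V − Δ·S = 266.9739.
(3,2): S=230.0938. Δ = (V_up−V_dn)/(S_up−S_dn) = (19.4028−136.7506)/(287.6172−170.2694) = -1.0000. V = [p*·19.4028 + (1−p*)·136.7506]/1.15 = 36.8802. B = V − Δ·S = 266.9739.
(3,3): S=388.6719. Δ = (V_up−V_dn)/(S_up−S_dn) = (0.0000−19.4028)/(485.8398−287.6172) = -0.0979. V = [p*·0.0000 + (1−p*)·19.4028]/1.15 = 3.3082. B = V − Δ·S = 41.3530.
(2,0): S=108.9724. Δ = (V_up−V_dn)/(S_up−S_dn) = (130.7584−186.3343)/(136.2155−80.6396) = -1.0000. V = [p*·130.7584 + (1−p*)·186.3343]/1.15 = 123.1788. B = V − Δ·S = 232.1512.
(2,1): S=184.0750. Δ = (V_up−V_dn)/(S_up−S_dn) = (36.8802−130.7584)/(230.0938−136.2155) = -1.0000. V = [p*·36.8802 + (1−p*)·130.7584]/1.15 = 48.0762. B = V − Δ·S = 232.1512.
(2,2): S=310.9375. Δ = (V_up−V_dn)/(S_up−S_dn) = (3.3082−36.8802)/(388.6719−230.0938) = -0.2117. V = [p*·3.3082 + (1−p*)·36.8802]/1.15 = 8.6008. B = V − Δ·S = 74.4281.
(1,0): S=147.2600. Δ = (V_up−V_dn)/(S_up−S_dn) = (48.0762−123.1788)/(184.0750−108.9724) = -1.0000. V = [p*·48.0762 + (1−p*)·123.1788]/1.15 = 54.6106. B = V − Δ·S = 201.8706.
(1,1): S=248.7500. Δ = (V_up−V_dn)/(S_up−S_dn) = (8.6008−48.0762)/(310.9375−184.0750) = -0.3112. V = [p*·8.6008 + (1−p*)·48.0762]/1.15 = 14.2097. B = V − Δ·S = 91.6124.
(0,0): S=199.0000. Δ = (V_up−V_dn)/(S_up−S_dn) = (14.2097−54.6106)/(248.7500−147.2600) = -0.3981. V = [p*·14.2097 + (1−p*)·54.6106]/1.15 = 19.2447. B = V − Δ·S = 98.4623.
Check: Δ(0,0)·S0 + B(0,0) = 19.2447 = V0.

(0,0): Delta=-0.3981 Bond=98.4623
(1,0): Delta=-1.0000 Bond=201.8706
(1,1): Delta=-0.3112 Bond=91.6124
(2,0): Delta=-1.0000 Bond=232.1512
(2,1): Delta=-1.0000 Bond=232.1512
(2,2): Delta=-0.2117 Bond=74.4281
(3,0): Delta=-1.0000 Bond=266.9739
(3,1): Delta=-1.0000 Bond=266.9739
(3,2): Delta=-1.0000 Bond=266.9739
(3,3): Delta=-0.0979 Bond=41.3530
V0=19.2447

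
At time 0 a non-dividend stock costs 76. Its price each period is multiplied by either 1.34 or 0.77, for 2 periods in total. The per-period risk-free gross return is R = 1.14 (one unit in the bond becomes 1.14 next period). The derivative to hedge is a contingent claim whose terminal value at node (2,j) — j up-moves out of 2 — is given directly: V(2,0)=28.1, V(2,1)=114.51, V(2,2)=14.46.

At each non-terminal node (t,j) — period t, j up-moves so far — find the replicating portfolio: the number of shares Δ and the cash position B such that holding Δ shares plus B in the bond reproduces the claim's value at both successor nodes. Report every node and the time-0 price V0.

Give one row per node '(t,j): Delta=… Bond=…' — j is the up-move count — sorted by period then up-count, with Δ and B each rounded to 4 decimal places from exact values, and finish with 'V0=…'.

(0,0): Delta=-0.7011 Bond=100.7736
(1,0): Delta=2.5905 Bond=-77.7450
(1,1): Delta=-1.7235 Bond=219.0046
V0=47.4873

Since d<R<u, set p* = (R−d)/(u−d) = 0.6491; price each node as the discounted p*-expectation of its children.
At expiry t=2: V(2,0)=28.1000, V(2,1)=114.5100, V(2,2)=14.4600
  t=1,j=0: stock 58.5200 → up 78.4168 (V=114.5100), down 45.0604 (V=28.1000). Price 73.8515; hedge Δ=2.5905, bond B=-77.7450.
  t=1,j=1: stock 101.8400 → up 136.4656 (V=14.4600), down 78.4168 (V=114.5100). Price 43.4783; hedge Δ=-1.7235, bond B=219.0046.
  t=0,j=0: stock 76.0000 → up 101.8400 (V=43.4783), down 58.5200 (V=73.8515). Price 47.4873; hedge Δ=-0.7011, bond B=100.7736.
Root portfolio cost Δ·76+B reproduces V0=47.4873.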